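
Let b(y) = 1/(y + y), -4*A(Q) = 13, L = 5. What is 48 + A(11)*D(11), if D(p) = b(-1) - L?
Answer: 527/8 ≈ 65.875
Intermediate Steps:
A(Q) = -13/4 (A(Q) = -¼*13 = -13/4)
b(y) = 1/(2*y)
D(p) = -11/2 (D(p) = (½)/(-1) - 1*5 = (½)*(-1) - 5 = -½ - 5 = -11/2)
48 + A(11)*D(11) = 48 - 13/4*(-11/2) = 48 + 143/8 = 527/8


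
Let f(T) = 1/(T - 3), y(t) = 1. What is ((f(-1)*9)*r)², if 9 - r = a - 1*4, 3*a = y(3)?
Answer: 3249/4 ≈ 812.25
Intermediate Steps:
f(T) = 1/(-3 + T)
a = ⅓ (a = (⅓)*1 = ⅓ ≈ 0.33333)
r = 38/3 (r = 9 - (⅓ - 1*4) = 9 - (⅓ - 4) = 9 - 1*(-11/3) = 9 + 11/3 = 38/3 ≈ 12.667)
((f(-1)*9)*r)² = ((9/(-3 - 1))*(38/3))² = ((9/(-4))*(38/3))² = (-¼*9*(38/3))² = (-9/4*38/3)² = (-57/2)² = 3249/4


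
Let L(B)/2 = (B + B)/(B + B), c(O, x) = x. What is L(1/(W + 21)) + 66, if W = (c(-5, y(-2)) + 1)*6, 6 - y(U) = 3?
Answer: 68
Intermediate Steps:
y(U) = 3 (y(U) = 6 - 1*3 = 6 - 3 = 3)
W = 24 (W = (3 + 1)*6 = 4*6 = 24)
L(B) = 2 (L(B) = 2*((B + B)/(B + B)) = 2*((2*B)/((2*B))) = 2*((2*B)*(1/(2*B))) = 2*1 = 2)
L(1/(W + 21)) + 66 = 2 + 66 = 68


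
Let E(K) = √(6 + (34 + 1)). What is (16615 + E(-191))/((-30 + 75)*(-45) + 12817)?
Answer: 16615/10792 + √41/10792 ≈ 1.5402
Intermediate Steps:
E(K) = √41 (E(K) = √(6 + 35) = √41)
(16615 + E(-191))/((-30 + 75)*(-45) + 12817) = (16615 + √41)/((-30 + 75)*(-45) + 12817) = (16615 + √41)/(45*(-45) + 12817) = (16615 + √41)/(-2025 + 12817) = (16615 + √41)/10792 = (16615 + √41)*(1/10792) = 16615/10792 + √41/10792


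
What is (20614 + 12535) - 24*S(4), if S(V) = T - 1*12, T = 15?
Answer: 33077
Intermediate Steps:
S(V) = 3 (S(V) = 15 - 1*12 = 15 - 12 = 3)
(20614 + 12535) - 24*S(4) = (20614 + 12535) - 24*3 = 33149 - 72 = 33077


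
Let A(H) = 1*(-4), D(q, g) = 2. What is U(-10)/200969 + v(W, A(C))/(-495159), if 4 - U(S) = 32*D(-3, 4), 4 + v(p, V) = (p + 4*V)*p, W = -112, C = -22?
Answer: -39862976/1363172727 ≈ -0.029243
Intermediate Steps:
A(H) = -4
v(p, V) = -4 + p*(p + 4*V) (v(p, V) = -4 + (p + 4*V)*p = -4 + p*(p + 4*V))
U(S) = -60 (U(S) = 4 - 32*2 = 4 - 1*64 = 4 - 64 = -60)
U(-10)/200969 + v(W, A(C))/(-495159) = -60/200969 + (-4 + (-112)² + 4*(-4)*(-112))/(-495159) = -60*1/200969 + (-4 + 12544 + 1792)*(-1/495159) = -60/200969 + 14332*(-1/495159) = -60/200969 - 14332/495159 = -39862976/1363172727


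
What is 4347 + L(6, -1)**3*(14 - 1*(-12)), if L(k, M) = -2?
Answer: 4139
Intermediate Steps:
4347 + L(6, -1)**3*(14 - 1*(-12)) = 4347 + (-2)**3*(14 - 1*(-12)) = 4347 - 8*(14 + 12) = 4347 - 8*26 = 4347 - 208 = 4139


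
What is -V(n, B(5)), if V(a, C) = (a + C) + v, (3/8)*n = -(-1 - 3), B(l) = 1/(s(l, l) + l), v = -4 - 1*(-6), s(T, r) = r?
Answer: -383/30 ≈ -12.767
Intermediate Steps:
v = 2 (v = -4 + 6 = 2)
B(l) = 1/(2*l) (B(l) = 1/(l + l) = 1/(2*l))
n = 32/3 (n = 8*(-(-1 - 3))/3 = 8*(-1*(-4))/3 = (8/3)*4 = 32/3 ≈ 10.667)
V(a, C) = 2 + C + a (V(a, C) = (a + C) + 2 = (C + a) + 2 = 2 + C + a)
-V(n, B(5)) = -(2 + (½)/5 + 32/3) = -(2 + (½)*(⅕) + 32/3) = -(2 + ⅒ + 32/3) = -1*383/30 = -383/30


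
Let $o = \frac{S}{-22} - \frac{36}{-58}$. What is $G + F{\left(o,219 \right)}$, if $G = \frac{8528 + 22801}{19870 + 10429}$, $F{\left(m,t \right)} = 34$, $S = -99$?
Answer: $\frac{1061495}{30299} \approx 35.034$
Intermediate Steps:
$o = \frac{297}{58}$ ($o = - \frac{99}{-22} - \frac{36}{-58} = \left(-99\right) \left(- \frac{1}{22}\right) - - \frac{18}{29} = \frac{9}{2} + \frac{18}{29} = \frac{297}{58} \approx 5.1207$)
$G = \frac{31329}{30299} \approx 1.034$
$G + F{\left(o,219 \right)} = \frac{31329}{30299} + 34 = \frac{1061495}{30299}$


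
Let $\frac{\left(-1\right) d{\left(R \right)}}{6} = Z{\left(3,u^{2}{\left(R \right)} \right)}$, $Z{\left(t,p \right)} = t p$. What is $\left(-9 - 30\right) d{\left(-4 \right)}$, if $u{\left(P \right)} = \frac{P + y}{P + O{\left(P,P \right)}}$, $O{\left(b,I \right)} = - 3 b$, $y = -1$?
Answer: $\frac{8775}{32} \approx 274.22$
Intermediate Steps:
$u{\left(P \right)} = - \frac{-1 + P}{2 P}$ ($u{\left(P \right)} = \frac{P - 1}{P - 3 P} = \frac{-1 + P}{\left(-2\right) P} = \left(-1 + P\right) \left(- \frac{1}{2 P}\right) = - \frac{-1 + P}{2 P}$)
$Z{\left(t,p \right)} = p t$
$d{\left(R \right)} = - \frac{9 \left(1 - R\right)^{2}}{2 R^{2}}$ ($d{\left(R \right)} = - 6 \left(\frac{1 - R}{2 R}\right)^{2} \cdot 3 = - 6 \frac{\left(1 - R\right)^{2}}{4 R^{2}} \cdot 3 = - 6 \frac{3 \left(1 - R\right)^{2}}{4 R^{2}} = - \frac{9 \left(1 - R\right)^{2}}{2 R^{2}}$)
$\left(-9 - 30\right) d{\left(-4 \right)} = \left(-9 - 30\right) \left(- \frac{9 \left(-1 - 4\right)^{2}}{2 \cdot 16}\right) = - 39 \left(\left(- \frac{9}{2}\right) \frac{1}{16} \left(-5\right)^{2}\right) = - 39 \left(\left(- \frac{9}{2}\right) \frac{1}{16} \cdot 25\right) = \left(-39\right) \left(- \frac{225}{32}\right) = \frac{8775}{32}$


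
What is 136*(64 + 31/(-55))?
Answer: 474504/55 ≈ 8627.3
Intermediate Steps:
136*(64 + 31/(-55)) = 136*(64 + 31*(-1/55)) = 136*(64 - 31/55) = 136*(3489/55) = 474504/55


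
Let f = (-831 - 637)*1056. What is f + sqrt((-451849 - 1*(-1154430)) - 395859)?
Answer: -1550208 + sqrt(306722) ≈ -1.5497e+6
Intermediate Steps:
f = -1550208 (f = -1468*1056 = -1550208)
f + sqrt((-451849 - 1*(-1154430)) - 395859) = -1550208 + sqrt((-451849 - 1*(-1154430)) - 395859) = -1550208 + sqrt((-451849 + 1154430) - 395859) = -1550208 + sqrt(702581 - 395859) = -1550208 + sqrt(306722)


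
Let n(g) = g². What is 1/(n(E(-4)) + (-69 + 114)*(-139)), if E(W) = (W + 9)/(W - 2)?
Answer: -36/225155 ≈ -0.00015989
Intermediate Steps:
E(W) = (9 + W)/(-2 + W)
1/(n(E(-4)) + (-69 + 114)*(-139)) = 1/(((9 - 4)/(-2 - 4))² + (-69 + 114)*(-139)) = 1/((5/(-6))² + 45*(-139)) = 1/((-⅙*5)² - 6255) = 1/((-⅚)² - 6255) = 1/(25/36 - 6255) = 1/(-225155/36) = -36/225155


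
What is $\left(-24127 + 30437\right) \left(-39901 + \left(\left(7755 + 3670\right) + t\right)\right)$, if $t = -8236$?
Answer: $-231652720$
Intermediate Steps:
$\left(-24127 + 30437\right) \left(-39901 + \left(\left(7755 + 3670\right) + t\right)\right) = \left(-24127 + 30437\right) \left(-39901 + \left(\left(7755 + 3670\right) - 8236\right)\right) = 6310 \left(-39901 + \left(11425 - 8236\right)\right) = 6310 \left(-39901 + 3189\right) = 6310 \left(-36712\right) = -231652720$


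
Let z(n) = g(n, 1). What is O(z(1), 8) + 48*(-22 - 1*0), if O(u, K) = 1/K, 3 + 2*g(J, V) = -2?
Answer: -8447/8 ≈ -1055.9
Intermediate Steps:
g(J, V) = -5/2 (g(J, V) = -3/2 + (½)*(-2) = -3/2 - 1 = -5/2)
z(n) = -5/2
O(z(1), 8) + 48*(-22 - 1*0) = 1/8 + 48*(-22 - 1*0) = ⅛ + 48*(-22 + 0) = ⅛ + 48*(-22) = ⅛ - 1056 = -8447/8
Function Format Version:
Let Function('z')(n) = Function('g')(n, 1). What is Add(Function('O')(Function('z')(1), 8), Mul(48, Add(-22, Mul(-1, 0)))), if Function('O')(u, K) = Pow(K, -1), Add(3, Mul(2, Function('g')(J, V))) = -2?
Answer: Rational(-8447, 8) ≈ -1055.9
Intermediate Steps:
Function('g')(J, V) = Rational(-5, 2) (Function('g')(J, V) = Add(Rational(-3, 2), Mul(Rational(1, 2), -2)) = Add(Rational(-3, 2), -1) = Rational(-5, 2))
Function('z')(n) = Rational(-5, 2)
Add(Function('O')(Function('z')(1), 8), Mul(48, Add(-22, Mul(-1, 0)))) = Add(Pow(8, -1), Mul(48, Add(-22, Mul(-1, 0)))) = Add(Rational(1, 8), Mul(48, Add(-22, 0))) = Add(Rational(1, 8), Mul(48, -22)) = Add(Rational(1, 8), -1056) = Rational(-8447, 8)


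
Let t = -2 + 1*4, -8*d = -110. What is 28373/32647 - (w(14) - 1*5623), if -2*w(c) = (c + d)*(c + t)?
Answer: 190850088/32647 ≈ 5845.9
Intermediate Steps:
d = 55/4 (d = -1/8*(-110) = 55/4 ≈ 13.750)
t = 2 (t = -2 + 4 = 2)
w(c) = -(2 + c)*(55/4 + c)/2 (w(c) = -(c + 55/4)*(c + 2)/2 = -(55/4 + c)*(2 + c)/2 = -(2 + c)*(55/4 + c)/2)
28373/32647 - (w(14) - 1*5623) = 28373/32647 - ((-55/4 - 63/8*14 - 1/2*14**2) - 1*5623) = 28373*(1/32647) - ((-55/4 - 441/4 - 1/2*196) - 5623) = 28373/32647 - ((-55/4 - 441/4 - 98) - 5623) = 28373/32647 - (-222 - 5623) = 28373/32647 - 1*(-5845) = 28373/32647 + 5845 = 190850088/32647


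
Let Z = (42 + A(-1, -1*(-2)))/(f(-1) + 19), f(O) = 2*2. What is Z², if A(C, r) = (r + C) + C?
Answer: 1764/529 ≈ 3.3346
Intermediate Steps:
A(C, r) = r + 2*C (A(C, r) = (C + r) + C = r + 2*C)
f(O) = 4
Z = 42/23 (Z = (42 + (-1*(-2) + 2*(-1)))/(4 + 19) = (42 + (2 - 2))/23 = (42 + 0)*(1/23) = 42*(1/23) = 42/23 ≈ 1.8261)
Z² = (42/23)² = 1764/529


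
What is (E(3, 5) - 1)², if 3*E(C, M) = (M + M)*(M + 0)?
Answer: 2209/9 ≈ 245.44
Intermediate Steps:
E(C, M) = 2*M²/3 (E(C, M) = ((M + M)*(M + 0))/3 = ((2*M)*M)/3 = (2*M²)/3 = 2*M²/3)
(E(3, 5) - 1)² = ((⅔)*5² - 1)² = ((⅔)*25 - 1)² = (50/3 - 1)² = (47/3)² = 2209/9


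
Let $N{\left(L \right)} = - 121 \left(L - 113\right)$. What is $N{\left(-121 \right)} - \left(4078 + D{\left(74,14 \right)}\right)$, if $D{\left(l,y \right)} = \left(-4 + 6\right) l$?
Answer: $24088$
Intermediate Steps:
$D{\left(l,y \right)} = 2 l$
$N{\left(L \right)} = 13673 - 121 L$ ($N{\left(L \right)} = - 121 \left(-113 + L\right) = 13673 - 121 L$)
$N{\left(-121 \right)} - \left(4078 + D{\left(74,14 \right)}\right) = \left(13673 - -14641\right) - \left(4078 + 2 \cdot 74\right) = \left(13673 + 14641\right) - \left(4078 + 148\right) = 28314 - 4226 = 24088$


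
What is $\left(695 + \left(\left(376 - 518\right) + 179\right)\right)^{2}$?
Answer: $535824$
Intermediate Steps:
$\left(695 + \left(\left(376 - 518\right) + 179\right)\right)^{2} = \left(695 + \left(-142 + 179\right)\right)^{2} = \left(695 + 37\right)^{2} = 732^{2} = 535824$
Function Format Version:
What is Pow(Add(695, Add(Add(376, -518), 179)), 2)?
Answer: 535824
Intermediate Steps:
Pow(Add(695, Add(Add(376, -518), 179)), 2) = Pow(Add(695, Add(-142, 179)), 2) = Pow(Add(695, 37), 2) = Pow(732, 2) = 535824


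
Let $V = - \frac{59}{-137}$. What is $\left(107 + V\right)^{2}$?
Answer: $\frac{216619524}{18769} \approx 11541.0$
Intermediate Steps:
$V = \frac{59}{137}$ ($V = \left(-59\right) \left(- \frac{1}{137}\right) = \frac{59}{137} \approx 0.43066$)
$\left(107 + V\right)^{2} = \left(107 + \frac{59}{137}\right)^{2} = \left(\frac{14718}{137}\right)^{2} = \frac{216619524}{18769}$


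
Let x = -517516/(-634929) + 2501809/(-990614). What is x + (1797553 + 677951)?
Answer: 1557015576948786887/628969556406 ≈ 2.4755e+6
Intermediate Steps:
x = -1075812491737/628969556406 (x = -517516*(-1/634929) + 2501809*(-1/990614) = 517516/634929 - 2501809/990614 = -1075812491737/628969556406 ≈ -1.7104)
x + (1797553 + 677951) = -1075812491737/628969556406 + (1797553 + 677951) = -1075812491737/628969556406 + 2475504 = 1557015576948786887/628969556406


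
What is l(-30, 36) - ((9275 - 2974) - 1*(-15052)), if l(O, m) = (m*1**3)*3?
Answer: -21245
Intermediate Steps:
l(O, m) = 3*m (l(O, m) = (m*1)*3 = m*3 = 3*m)
l(-30, 36) - ((9275 - 2974) - 1*(-15052)) = 3*36 - ((9275 - 2974) - 1*(-15052)) = 108 - (6301 + 15052) = 108 - 1*21353 = 108 - 21353 = -21245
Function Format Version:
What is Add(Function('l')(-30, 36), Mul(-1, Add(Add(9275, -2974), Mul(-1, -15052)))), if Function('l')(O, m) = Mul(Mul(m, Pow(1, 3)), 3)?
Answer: -21245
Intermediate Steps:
Function('l')(O, m) = Mul(3, m) (Function('l')(O, m) = Mul(Mul(m, 1), 3) = Mul(m, 3) = Mul(3, m))
Add(Function('l')(-30, 36), Mul(-1, Add(Add(9275, -2974), Mul(-1, -15052)))) = Add(Mul(3, 36), Mul(-1, Add(Add(9275, -2974), Mul(-1, -15052)))) = Add(108, Mul(-1, Add(6301, 15052))) = Add(108, Mul(-1, 21353)) = Add(108, -21353) = -21245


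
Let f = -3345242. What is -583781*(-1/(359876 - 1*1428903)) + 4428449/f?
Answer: -6687020269125/3576154019534 ≈ -1.8699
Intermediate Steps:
-583781*(-1/(359876 - 1*1428903)) + 4428449/f = -583781*(-1/(359876 - 1*1428903)) + 4428449/(-3345242) = -583781*(-1/(359876 - 1428903)) + 4428449*(-1/3345242) = -583781/((-1*(-1069027))) - 4428449/3345242 = -583781/1069027 - 4428449/3345242 = -6687020269125/3576154019534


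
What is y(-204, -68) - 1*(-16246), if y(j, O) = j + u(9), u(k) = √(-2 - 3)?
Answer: 16042 + I*√5 ≈ 16042.0 + 2.2361*I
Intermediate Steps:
u(k) = I*√5 (u(k) = √(-5) = I*√5)
y(j, O) = j + I*√5
y(-204, -68) - 1*(-16246) = (-204 + I*√5) - 1*(-16246) = (-204 + I*√5) + 16246 = 16042 + I*√5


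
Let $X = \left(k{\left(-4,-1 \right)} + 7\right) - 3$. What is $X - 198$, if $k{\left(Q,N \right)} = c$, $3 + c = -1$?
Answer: $-198$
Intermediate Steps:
$c = -4$ ($c = -3 - 1 = -4$)
$k{\left(Q,N \right)} = -4$
$X = 0$ ($X = \left(-4 + 7\right) - 3 = 3 - 3 = 0$)
$X - 198 = 0 - 198 = -198$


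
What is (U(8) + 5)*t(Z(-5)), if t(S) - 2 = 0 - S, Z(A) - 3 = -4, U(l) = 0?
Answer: 15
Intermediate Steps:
Z(A) = -1 (Z(A) = 3 - 4 = -1)
t(S) = 2 - S (t(S) = 2 + (0 - S) = 2 - S)
(U(8) + 5)*t(Z(-5)) = (0 + 5)*(2 - 1*(-1)) = 5*(2 + 1) = 5*3 = 15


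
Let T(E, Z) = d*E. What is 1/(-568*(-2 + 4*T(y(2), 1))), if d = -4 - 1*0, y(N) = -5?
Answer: -1/44304 ≈ -2.2571e-5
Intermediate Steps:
d = -4 (d = -4 + 0 = -4)
T(E, Z) = -4*E
1/(-568*(-2 + 4*T(y(2), 1))) = 1/(-568*(-2 + 4*(-4*(-5)))) = 1/(-568*(-2 + 4*20)) = 1/(-568*(-2 + 80)) = 1/(-568*78) = 1/(-44304) = -1/44304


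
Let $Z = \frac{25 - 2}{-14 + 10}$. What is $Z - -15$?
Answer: $\frac{37}{4} \approx 9.25$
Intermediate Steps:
$Z = - \frac{23}{4}$ ($Z = \frac{23}{-4} = 23 \left(- \frac{1}{4}\right) = - \frac{23}{4} \approx -5.75$)
$Z - -15 = - \frac{23}{4} - -15 = - \frac{23}{4} + 15 = \frac{37}{4}$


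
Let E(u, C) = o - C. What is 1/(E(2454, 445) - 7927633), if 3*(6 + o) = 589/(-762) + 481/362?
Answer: -206883/1640185763846 ≈ -1.2613e-7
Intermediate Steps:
o = -1202972/206883 (o = -6 + (589/(-762) + 481/362)/3 = -6 + (589*(-1/762) + 481*(1/362))/3 = -6 + (-589/762 + 481/362)/3 = -6 + (⅓)*(38326/68961) = -6 + 38326/206883 = -1202972/206883 ≈ -5.8147)
E(u, C) = -1202972/206883 - C
1/(E(2454, 445) - 7927633) = 1/((-1202972/206883 - 1*445) - 7927633) = 1/((-1202972/206883 - 445) - 7927633) = 1/(-93265907/206883 - 7927633) = 1/(-1640185763846/206883) = -206883/1640185763846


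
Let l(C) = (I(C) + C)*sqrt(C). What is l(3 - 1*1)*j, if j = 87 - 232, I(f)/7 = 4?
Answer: -4350*sqrt(2) ≈ -6151.8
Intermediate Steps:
I(f) = 28 (I(f) = 7*4 = 28)
l(C) = sqrt(C)*(28 + C) (l(C) = (28 + C)*sqrt(C) = sqrt(C)*(28 + C))
j = -145
l(3 - 1*1)*j = (sqrt(3 - 1*1)*(28 + (3 - 1*1)))*(-145) = (sqrt(3 - 1)*(28 + (3 - 1)))*(-145) = (sqrt(2)*(28 + 2))*(-145) = (sqrt(2)*30)*(-145) = (30*sqrt(2))*(-145) = -4350*sqrt(2)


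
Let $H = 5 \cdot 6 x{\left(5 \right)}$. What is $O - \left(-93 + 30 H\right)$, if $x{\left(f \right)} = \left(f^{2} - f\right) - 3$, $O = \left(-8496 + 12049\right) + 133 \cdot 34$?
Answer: $-7132$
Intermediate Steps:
$O = 8075$ ($O = 3553 + 4522 = 8075$)
$x{\left(f \right)} = -3 + f^{2} - f$
$H = 510$ ($H = 5 \cdot 6 \left(-3 + 5^{2} - 5\right) = 30 \left(-3 + 25 - 5\right) = 30 \cdot 17 = 510$)
$O - \left(-93 + 30 H\right) = 8075 - \left(-93 + 30 \cdot 510\right) = 8075 - \left(-93 + 15300\right) = 8075 - 15207 = -7132$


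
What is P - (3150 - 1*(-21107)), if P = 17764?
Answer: -6493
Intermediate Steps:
P - (3150 - 1*(-21107)) = 17764 - (3150 - 1*(-21107)) = 17764 - (3150 + 21107) = 17764 - 1*24257 = 17764 - 24257 = -6493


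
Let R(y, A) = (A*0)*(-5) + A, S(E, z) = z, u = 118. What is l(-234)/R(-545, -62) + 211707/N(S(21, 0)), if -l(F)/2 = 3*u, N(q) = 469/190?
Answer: 1247120256/14539 ≈ 85778.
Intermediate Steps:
R(y, A) = A (R(y, A) = 0*(-5) + A = 0 + A = A)
N(q) = 469/190 (N(q) = 469*(1/190) = 469/190)
l(F) = -708 (l(F) = -6*118 = -2*354 = -708)
l(-234)/R(-545, -62) + 211707/N(S(21, 0)) = -708/(-62) + 211707/(469/190) = -708*(-1/62) + 211707*(190/469) = 354/31 + 40224330/469 = 1247120256/14539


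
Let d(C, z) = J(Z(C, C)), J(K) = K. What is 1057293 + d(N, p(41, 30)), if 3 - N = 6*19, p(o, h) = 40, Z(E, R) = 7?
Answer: 1057300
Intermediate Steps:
N = -111 (N = 3 - 6*19 = 3 - 1*114 = 3 - 114 = -111)
d(C, z) = 7
1057293 + d(N, p(41, 30)) = 1057293 + 7 = 1057300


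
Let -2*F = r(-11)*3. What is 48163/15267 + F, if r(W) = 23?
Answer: -957097/30534 ≈ -31.345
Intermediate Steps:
F = -69/2 (F = -23*3/2 = -½*69 = -69/2 ≈ -34.500)
48163/15267 + F = 48163/15267 - 69/2 = -957097/30534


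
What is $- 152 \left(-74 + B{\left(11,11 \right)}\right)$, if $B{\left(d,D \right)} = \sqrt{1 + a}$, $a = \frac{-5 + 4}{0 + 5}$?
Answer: $11248 - \frac{304 \sqrt{5}}{5} \approx 11112.0$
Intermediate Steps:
$a = - \frac{1}{5} \approx -0.2$
$B{\left(d,D \right)} = \frac{2 \sqrt{5}}{5}$ ($B{\left(d,D \right)} = \sqrt{1 - \frac{1}{5}} = \sqrt{\frac{4}{5}} = \frac{2 \sqrt{5}}{5}$)
$- 152 \left(-74 + B{\left(11,11 \right)}\right) = - 152 \left(-74 + \frac{2 \sqrt{5}}{5}\right) = 11248 - \frac{304 \sqrt{5}}{5}$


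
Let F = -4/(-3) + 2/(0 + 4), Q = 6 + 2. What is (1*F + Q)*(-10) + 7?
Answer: -274/3 ≈ -91.333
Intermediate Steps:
Q = 8
F = 11/6 (F = -4*(-⅓) + 2/4 = 4/3 + 2*(¼) = 4/3 + ½ = 11/6 ≈ 1.8333)
(1*F + Q)*(-10) + 7 = (1*(11/6) + 8)*(-10) + 7 = (11/6 + 8)*(-10) + 7 = (59/6)*(-10) + 7 = -295/3 + 7 = -274/3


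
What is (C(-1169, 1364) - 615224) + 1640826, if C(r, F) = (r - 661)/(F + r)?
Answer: 13332704/13 ≈ 1.0256e+6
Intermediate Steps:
C(r, F) = (-661 + r)/(F + r)
(C(-1169, 1364) - 615224) + 1640826 = ((-661 - 1169)/(1364 - 1169) - 615224) + 1640826 = (-1830/195 - 615224) + 1640826 = ((1/195)*(-1830) - 615224) + 1640826 = (-122/13 - 615224) + 1640826 = -7998034/13 + 1640826 = 13332704/13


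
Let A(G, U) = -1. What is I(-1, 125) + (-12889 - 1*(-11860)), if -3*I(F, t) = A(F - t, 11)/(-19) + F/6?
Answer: -351905/342 ≈ -1029.0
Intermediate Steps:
I(F, t) = -1/57 - F/18 (I(F, t) = -(-1/(-19) + F/6)/3 = -(-1*(-1/19) + F*(⅙))/3 = -(1/19 + F/6)/3 = -1/57 - F/18)
I(-1, 125) + (-12889 - 1*(-11860)) = (-1/57 - 1/18*(-1)) + (-12889 - 1*(-11860)) = (-1/57 + 1/18) + (-12889 + 11860) = 13/342 - 1029 = -351905/342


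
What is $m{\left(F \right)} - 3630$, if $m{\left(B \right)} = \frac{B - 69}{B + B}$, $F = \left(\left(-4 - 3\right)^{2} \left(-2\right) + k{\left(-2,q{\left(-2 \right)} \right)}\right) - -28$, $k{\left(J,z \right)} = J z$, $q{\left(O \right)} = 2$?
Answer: $- \frac{537097}{148} \approx -3629.0$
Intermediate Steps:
$F = -74$ ($F = \left(\left(-4 - 3\right)^{2} \left(-2\right) - 4\right) - -28 = \left(\left(-7\right)^{2} \left(-2\right) - 4\right) + 28 = \left(49 \left(-2\right) - 4\right) + 28 = \left(-98 - 4\right) + 28 = -102 + 28 = -74$)
$m{\left(B \right)} = \frac{-69 + B}{2 B}$
$m{\left(F \right)} - 3630 = \frac{-69 - 74}{2 \left(-74\right)} - 3630 = \frac{1}{2} \left(- \frac{1}{74}\right) \left(-143\right) - 3630 = \frac{143}{148} - 3630 = - \frac{537097}{148}$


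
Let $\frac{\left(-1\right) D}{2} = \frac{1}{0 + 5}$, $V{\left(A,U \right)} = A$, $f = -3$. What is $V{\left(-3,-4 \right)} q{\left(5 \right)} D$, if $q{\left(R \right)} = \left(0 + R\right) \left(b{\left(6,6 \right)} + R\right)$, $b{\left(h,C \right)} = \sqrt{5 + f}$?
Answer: $30 + 6 \sqrt{2} \approx 38.485$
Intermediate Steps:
$D = - \frac{2}{5}$ ($D = - \frac{2}{0 + 5} = - \frac{2}{5} \approx -0.4$)
$b{\left(h,C \right)} = \sqrt{2}$ ($b{\left(h,C \right)} = \sqrt{5 - 3} = \sqrt{2}$)
$q{\left(R \right)} = R \left(R + \sqrt{2}\right)$ ($q{\left(R \right)} = \left(0 + R\right) \left(\sqrt{2} + R\right) = R \left(R + \sqrt{2}\right)$)
$V{\left(-3,-4 \right)} q{\left(5 \right)} D = - 3 \cdot 5 \left(5 + \sqrt{2}\right) \left(- \frac{2}{5}\right) = - 3 \left(25 + 5 \sqrt{2}\right) \left(- \frac{2}{5}\right) = \left(-75 - 15 \sqrt{2}\right) \left(- \frac{2}{5}\right) = 30 + 6 \sqrt{2}$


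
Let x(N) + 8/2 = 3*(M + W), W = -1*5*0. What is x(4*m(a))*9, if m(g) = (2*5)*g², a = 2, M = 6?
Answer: 126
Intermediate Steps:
W = 0 (W = -5*0 = 0)
m(g) = 10*g²
x(N) = 14 (x(N) = -4 + 3*(6 + 0) = -4 + 3*6 = -4 + 18 = 14)
x(4*m(a))*9 = 14*9 = 126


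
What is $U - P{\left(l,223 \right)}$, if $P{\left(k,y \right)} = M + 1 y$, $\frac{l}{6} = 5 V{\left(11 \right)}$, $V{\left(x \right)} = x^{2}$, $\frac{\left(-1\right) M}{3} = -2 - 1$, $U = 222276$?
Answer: $222044$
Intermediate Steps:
$M = 9$ ($M = - 3 \left(-2 - 1\right) = \left(-3\right) \left(-3\right) = 9$)
$l = 3630$ ($l = 6 \cdot 5 \cdot 11^{2} = 6 \cdot 5 \cdot 121 = 6 \cdot 605 = 3630$)
$P{\left(k,y \right)} = 9 + y$ ($P{\left(k,y \right)} = 9 + 1 y = 9 + y$)
$U - P{\left(l,223 \right)} = 222276 - \left(9 + 223\right) = 222276 - 232 = 222044$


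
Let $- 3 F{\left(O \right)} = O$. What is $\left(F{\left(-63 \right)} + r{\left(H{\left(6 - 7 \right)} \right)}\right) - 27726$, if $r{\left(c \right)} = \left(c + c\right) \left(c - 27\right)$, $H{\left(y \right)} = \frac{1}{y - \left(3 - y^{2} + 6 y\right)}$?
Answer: $- \frac{249505}{9} \approx -27723.0$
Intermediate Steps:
$F{\left(O \right)} = - \frac{O}{3}$
$H{\left(y \right)} = \frac{1}{-3 + y^{2} - 5 y}$ ($H{\left(y \right)} = \frac{1}{y - \left(3 - y^{2} + 6 y\right)} = \frac{1}{-3 + y^{2} - 5 y}$)
$r{\left(c \right)} = 2 c \left(-27 + c\right)$
$\left(F{\left(-63 \right)} + r{\left(H{\left(6 - 7 \right)} \right)}\right) - 27726 = \left(\left(- \frac{1}{3}\right) \left(-63\right) + \frac{2 \left(-27 + \frac{1}{-3 + \left(6 - 7\right)^{2} - 5 \left(6 - 7\right)}\right)}{-3 + \left(6 - 7\right)^{2} - 5 \left(6 - 7\right)}\right) - 27726 = \left(21 + \frac{2 \left(-27 + \frac{1}{-3 + \left(6 - 7\right)^{2} - 5 \left(6 - 7\right)}\right)}{-3 + \left(6 - 7\right)^{2} - 5 \left(6 - 7\right)}\right) - 27726 = \left(21 + \frac{2 \left(-27 + \frac{1}{-3 + \left(-1\right)^{2} - -5}\right)}{-3 + \left(-1\right)^{2} - -5}\right) - 27726 = \left(21 + \frac{2 \left(-27 + \frac{1}{-3 + 1 + 5}\right)}{-3 + 1 + 5}\right) - 27726 = \left(21 + \frac{2 \left(-27 + \frac{1}{3}\right)}{3}\right) - 27726 = \left(21 + 2 \cdot \frac{1}{3} \left(-27 + \frac{1}{3}\right)\right) - 27726 = \left(21 + 2 \cdot \frac{1}{3} \left(- \frac{80}{3}\right)\right) - 27726 = \left(21 - \frac{160}{9}\right) - 27726 = \frac{29}{9} - 27726 = - \frac{249505}{9}$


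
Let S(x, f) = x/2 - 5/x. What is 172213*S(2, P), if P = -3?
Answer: -516639/2 ≈ -2.5832e+5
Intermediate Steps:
S(x, f) = x/2 - 5/x (S(x, f) = x*(½) - 5/x = x/2 - 5/x)
172213*S(2, P) = 172213*((½)*2 - 5/2) = 172213*(1 - 5*½) = 172213*(1 - 5/2) = 172213*(-3/2) = -516639/2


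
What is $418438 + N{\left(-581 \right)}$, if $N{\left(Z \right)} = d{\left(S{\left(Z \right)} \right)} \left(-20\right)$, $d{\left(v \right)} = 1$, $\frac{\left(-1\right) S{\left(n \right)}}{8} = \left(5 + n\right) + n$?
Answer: $418418$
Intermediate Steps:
$S{\left(n \right)} = -40 - 16 n$ ($S{\left(n \right)} = - 8 \left(\left(5 + n\right) + n\right) = - 8 \left(5 + 2 n\right) = -40 - 16 n$)
$N{\left(Z \right)} = -20$ ($N{\left(Z \right)} = 1 \left(-20\right) = -20$)
$418438 + N{\left(-581 \right)} = 418438 - 20 = 418418$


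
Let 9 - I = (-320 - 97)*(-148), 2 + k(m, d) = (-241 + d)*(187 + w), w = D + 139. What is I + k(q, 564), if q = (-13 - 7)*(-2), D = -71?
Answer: 20656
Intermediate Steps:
w = 68 (w = -71 + 139 = 68)
q = 40 (q = -20*(-2) = 40)
k(m, d) = -61457 + 255*d (k(m, d) = -2 + (-241 + d)*(187 + 68) = -2 + (-241 + d)*255 = -2 + (-61455 + 255*d) = -61457 + 255*d)
I = -61707 (I = 9 - (-320 - 97)*(-148) = 9 - (-417)*(-148) = 9 - 1*61716 = 9 - 61716 = -61707)
I + k(q, 564) = -61707 + (-61457 + 255*564) = -61707 + (-61457 + 143820) = -61707 + 82363 = 20656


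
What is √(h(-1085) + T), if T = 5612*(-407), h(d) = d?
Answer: I*√2285169 ≈ 1511.7*I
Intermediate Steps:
T = -2284084
√(h(-1085) + T) = √(-1085 - 2284084) = √(-2285169) = I*√2285169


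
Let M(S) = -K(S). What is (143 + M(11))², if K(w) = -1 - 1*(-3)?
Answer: 19881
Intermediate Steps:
K(w) = 2 (K(w) = -1 + 3 = 2)
M(S) = -2 (M(S) = -1*2 = -2)
(143 + M(11))² = (143 - 2)² = 141² = 19881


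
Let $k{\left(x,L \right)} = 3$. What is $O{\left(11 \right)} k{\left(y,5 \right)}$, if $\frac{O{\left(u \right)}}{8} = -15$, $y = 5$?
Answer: $-360$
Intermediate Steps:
$O{\left(u \right)} = -120$ ($O{\left(u \right)} = 8 \left(-15\right) = -120$)
$O{\left(11 \right)} k{\left(y,5 \right)} = \left(-120\right) 3 = -360$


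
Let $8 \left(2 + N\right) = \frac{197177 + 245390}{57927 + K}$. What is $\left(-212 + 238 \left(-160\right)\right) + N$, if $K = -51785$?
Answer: $- \frac{1881171417}{49136} \approx -38285.0$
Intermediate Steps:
$N = \frac{344295}{49136}$ ($N = -2 + \frac{\left(197177 + 245390\right) \frac{1}{57927 - 51785}}{8} = -2 + \frac{442567 \cdot \frac{1}{6142}}{8} = -2 + \frac{1}{8} \cdot \frac{442567}{6142} = -2 + \frac{442567}{49136} = \frac{344295}{49136} \approx 7.007$)
$\left(-212 + 238 \left(-160\right)\right) + N = \left(-212 + 238 \left(-160\right)\right) + \frac{344295}{49136} = \left(-212 - 38080\right) + \frac{344295}{49136} = -38292 + \frac{344295}{49136} = - \frac{1881171417}{49136}$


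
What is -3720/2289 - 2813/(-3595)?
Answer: -2311481/2742985 ≈ -0.84269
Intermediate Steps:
-3720/2289 - 2813/(-3595) = -3720*1/2289 - 2813*(-1/3595) = -1240/763 + 2813/3595 = -2311481/2742985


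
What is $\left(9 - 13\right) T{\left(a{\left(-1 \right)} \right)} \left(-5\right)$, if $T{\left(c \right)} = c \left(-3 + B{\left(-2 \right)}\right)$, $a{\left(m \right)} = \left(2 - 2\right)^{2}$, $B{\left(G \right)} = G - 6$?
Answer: $0$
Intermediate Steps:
$B{\left(G \right)} = -6 + G$ ($B{\left(G \right)} = G - 6 = -6 + G$)
$a{\left(m \right)} = 0$ ($a{\left(m \right)} = 0^{2} = 0$)
$T{\left(c \right)} = - 11 c$ ($T{\left(c \right)} = c \left(-3 - 8\right) = c \left(-11\right) = - 11 c$)
$\left(9 - 13\right) T{\left(a{\left(-1 \right)} \right)} \left(-5\right) = \left(9 - 13\right) \left(\left(-11\right) 0\right) \left(-5\right) = \left(-4\right) 0 \left(-5\right) = 0 \left(-5\right) = 0$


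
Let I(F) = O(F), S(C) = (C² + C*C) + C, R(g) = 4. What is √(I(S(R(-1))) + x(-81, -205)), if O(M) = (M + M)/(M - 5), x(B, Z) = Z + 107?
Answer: I*√91946/31 ≈ 9.7815*I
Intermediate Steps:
x(B, Z) = 107 + Z
S(C) = C + 2*C² (S(C) = (C² + C²) + C = 2*C² + C = C + 2*C²)
O(M) = 2*M/(-5 + M) (O(M) = (2*M)/(-5 + M) = 2*M/(-5 + M))
I(F) = 2*F/(-5 + F)
√(I(S(R(-1))) + x(-81, -205)) = √(2*(4*(1 + 2*4))/(-5 + 4*(1 + 2*4)) + (107 - 205)) = √(2*(4*(1 + 8))/(-5 + 4*(1 + 8)) - 98) = √(2*(4*9)/(-5 + 4*9) - 98) = √(2*36/(-5 + 36) - 98) = √(2*36/31 - 98) = √(2*36*(1/31) - 98) = √(72/31 - 98) = √(-2966/31) = I*√91946/31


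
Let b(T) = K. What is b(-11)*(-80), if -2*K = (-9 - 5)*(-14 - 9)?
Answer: 12880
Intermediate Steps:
K = -161 (K = -(-9 - 5)*(-14 - 9)/2 = -(-7)*(-23) = -½*322 = -161)
b(T) = -161
b(-11)*(-80) = -161*(-80) = 12880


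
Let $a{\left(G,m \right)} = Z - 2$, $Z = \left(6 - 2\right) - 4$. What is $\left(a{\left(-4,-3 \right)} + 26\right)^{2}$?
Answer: $576$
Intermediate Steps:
$Z = 0$ ($Z = 4 - 4 = 0$)
$a{\left(G,m \right)} = -2$ ($a{\left(G,m \right)} = 0 - 2 = -2$)
$\left(a{\left(-4,-3 \right)} + 26\right)^{2} = \left(-2 + 26\right)^{2} = 24^{2} = 576$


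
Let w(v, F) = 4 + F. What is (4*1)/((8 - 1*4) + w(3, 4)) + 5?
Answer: 16/3 ≈ 5.3333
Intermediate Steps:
(4*1)/((8 - 1*4) + w(3, 4)) + 5 = (4*1)/((8 - 1*4) + (4 + 4)) + 5 = 4/((8 - 4) + 8) + 5 = 4/(4 + 8) + 5 = 4/12 + 5 = (1/12)*4 + 5 = ⅓ + 5 = 16/3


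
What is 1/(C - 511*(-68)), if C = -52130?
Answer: -1/17382 ≈ -5.7531e-5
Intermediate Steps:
1/(C - 511*(-68)) = 1/(-52130 - 511*(-68)) = 1/(-52130 + 34748) = 1/(-17382) = -1/17382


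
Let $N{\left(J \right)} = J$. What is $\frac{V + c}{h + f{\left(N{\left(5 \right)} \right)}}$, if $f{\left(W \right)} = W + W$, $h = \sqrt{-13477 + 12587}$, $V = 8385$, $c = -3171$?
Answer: $\frac{158}{3} - \frac{79 i \sqrt{890}}{15} \approx 52.667 - 157.12 i$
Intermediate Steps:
$h = i \sqrt{890}$ ($h = \sqrt{-890} = i \sqrt{890} \approx 29.833 i$)
$f{\left(W \right)} = 2 W$
$\frac{V + c}{h + f{\left(N{\left(5 \right)} \right)}} = \frac{8385 - 3171}{i \sqrt{890} + 2 \cdot 5} = \frac{5214}{i \sqrt{890} + 10} = \frac{5214}{10 + i \sqrt{890}}$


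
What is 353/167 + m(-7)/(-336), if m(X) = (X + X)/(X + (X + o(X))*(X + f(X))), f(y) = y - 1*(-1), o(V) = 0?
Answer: 711815/336672 ≈ 2.1143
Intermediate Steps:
f(y) = 1 + y (f(y) = y + 1 = 1 + y)
m(X) = 2*X/(X + X*(1 + 2*X)) (m(X) = (X + X)/(X + (X + 0)*(X + (1 + X))) = (2*X)/(X + X*(1 + 2*X)) = 2*X/(X + X*(1 + 2*X)))
353/167 + m(-7)/(-336) = 353/167 + 1/((1 - 7)*(-336)) = 353*(1/167) - 1/336/(-6) = 353/167 - ⅙*(-1/336) = 353/167 + 1/2016 = 711815/336672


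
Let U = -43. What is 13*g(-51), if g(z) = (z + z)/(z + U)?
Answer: 663/47 ≈ 14.106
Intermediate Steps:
g(z) = 2*z/(-43 + z) (g(z) = (z + z)/(z - 43) = (2*z)/(-43 + z) = 2*z/(-43 + z))
13*g(-51) = 13*(2*(-51)/(-43 - 51)) = 13*(2*(-51)/(-94)) = 13*(2*(-51)*(-1/94)) = 13*(51/47) = 663/47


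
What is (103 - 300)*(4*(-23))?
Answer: 18124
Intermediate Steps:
(103 - 300)*(4*(-23)) = -197*(-92) = 18124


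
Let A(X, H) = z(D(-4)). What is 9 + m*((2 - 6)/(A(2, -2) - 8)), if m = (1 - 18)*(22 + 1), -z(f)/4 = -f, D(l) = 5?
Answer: 418/3 ≈ 139.33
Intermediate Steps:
z(f) = 4*f (z(f) = -(-4)*f = 4*f)
m = -391 (m = -17*23 = -391)
A(X, H) = 20 (A(X, H) = 4*5 = 20)
9 + m*((2 - 6)/(A(2, -2) - 8)) = 9 - 391*(2 - 6)/(20 - 8) = 9 - (-1564)/12 = 9 - 391*(-1/3) = 9 + 391/3 = 418/3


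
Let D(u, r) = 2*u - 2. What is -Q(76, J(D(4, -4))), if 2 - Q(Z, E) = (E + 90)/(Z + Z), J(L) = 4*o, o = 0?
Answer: -107/76 ≈ -1.4079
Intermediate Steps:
D(u, r) = -2 + 2*u
J(L) = 0 (J(L) = 4*0 = 0)
Q(Z, E) = 2 - (90 + E)/(2*Z) (Q(Z, E) = 2 - (E + 90)/(Z + Z) = 2 - (90 + E)/(2*Z))
-Q(76, J(D(4, -4))) = -(-90 - 1*0 + 4*76)/(2*76) = -(-90 + 0 + 304)/(2*76) = -214/(2*76) = -1*107/76 = -107/76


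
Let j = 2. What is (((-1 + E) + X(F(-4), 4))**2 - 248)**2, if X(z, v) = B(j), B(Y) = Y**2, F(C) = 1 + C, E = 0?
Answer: 57121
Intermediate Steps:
X(z, v) = 4 (X(z, v) = 2**2 = 4)
(((-1 + E) + X(F(-4), 4))**2 - 248)**2 = (((-1 + 0) + 4)**2 - 248)**2 = ((-1 + 4)**2 - 248)**2 = (3**2 - 248)**2 = (9 - 248)**2 = (-239)**2 = 57121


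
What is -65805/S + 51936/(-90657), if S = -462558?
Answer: -2006414267/4659346734 ≈ -0.43062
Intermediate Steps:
-65805/S + 51936/(-90657) = -65805/(-462558) + 51936/(-90657) = -65805*(-1/462558) + 51936*(-1/90657) = 21935/154186 - 17312/30219 = -2006414267/4659346734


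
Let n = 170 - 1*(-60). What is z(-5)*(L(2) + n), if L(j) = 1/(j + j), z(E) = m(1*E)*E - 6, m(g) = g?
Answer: 17499/4 ≈ 4374.8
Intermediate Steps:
n = 230 (n = 170 + 60 = 230)
z(E) = -6 + E² (z(E) = (1*E)*E - 6 = E*E - 6 = E² - 6 = -6 + E²)
L(j) = 1/(2*j)
z(-5)*(L(2) + n) = (-6 + (-5)²)*((½)/2 + 230) = (-6 + 25)*((½)*(½) + 230) = 19*(¼ + 230) = 19*(921/4) = 17499/4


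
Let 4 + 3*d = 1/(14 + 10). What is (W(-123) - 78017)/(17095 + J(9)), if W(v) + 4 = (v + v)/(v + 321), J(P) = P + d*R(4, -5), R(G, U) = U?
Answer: -61793616/13551593 ≈ -4.5599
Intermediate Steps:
d = -95/72 (d = -4/3 + 1/(3*(14 + 10)) = -4/3 + (⅓)/24 = -4/3 + (⅓)*(1/24) = -4/3 + 1/72 = -95/72 ≈ -1.3194)
J(P) = 475/72 + P (J(P) = P - 95/72*(-5) = P + 475/72 = 475/72 + P)
W(v) = -4 + 2*v/(321 + v) (W(v) = -4 + (v + v)/(v + 321) = -4 + (2*v)/(321 + v) = -4 + 2*v/(321 + v))
(W(-123) - 78017)/(17095 + J(9)) = (2*(-642 - 1*(-123))/(321 - 123) - 78017)/(17095 + (475/72 + 9)) = (2*(-642 + 123)/198 - 78017)/(17095 + 1123/72) = (2*(1/198)*(-519) - 78017)/(1231963/72) = (-173/33 - 78017)*(72/1231963) = -2574734/33*72/1231963 = -61793616/13551593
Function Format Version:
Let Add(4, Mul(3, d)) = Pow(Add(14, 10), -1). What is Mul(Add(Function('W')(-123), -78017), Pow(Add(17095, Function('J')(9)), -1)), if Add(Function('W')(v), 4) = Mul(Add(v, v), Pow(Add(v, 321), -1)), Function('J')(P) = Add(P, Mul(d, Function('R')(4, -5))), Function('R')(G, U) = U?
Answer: Rational(-61793616, 13551593) ≈ -4.5599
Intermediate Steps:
d = Rational(-95, 72) (d = Add(Rational(-4, 3), Mul(Rational(1, 3), Pow(Add(14, 10), -1))) = Add(Rational(-4, 3), Mul(Rational(1, 3), Pow(24, -1))) = Add(Rational(-4, 3), Mul(Rational(1, 3), Rational(1, 24))) = Add(Rational(-4, 3), Rational(1, 72)) = Rational(-95, 72) ≈ -1.3194)
Function('J')(P) = Add(Rational(475, 72), P) (Function('J')(P) = Add(P, Mul(Rational(-95, 72), -5)) = Add(P, Rational(475, 72)) = Add(Rational(475, 72), P))
Function('W')(v) = Add(-4, Mul(2, v, Pow(Add(321, v), -1))) (Function('W')(v) = Add(-4, Mul(Add(v, v), Pow(Add(v, 321), -1))) = Add(-4, Mul(Mul(2, v), Pow(Add(321, v), -1))) = Add(-4, Mul(2, v, Pow(Add(321, v), -1))))
Mul(Add(Function('W')(-123), -78017), Pow(Add(17095, Function('J')(9)), -1)) = Mul(Add(Mul(2, Pow(Add(321, -123), -1), Add(-642, Mul(-1, -123))), -78017), Pow(Add(17095, Add(Rational(475, 72), 9)), -1)) = Mul(Add(Mul(2, Pow(198, -1), Add(-642, 123)), -78017), Pow(Add(17095, Rational(1123, 72)), -1)) = Mul(Add(Mul(2, Rational(1, 198), -519), -78017), Pow(Rational(1231963, 72), -1)) = Mul(Add(Rational(-173, 33), -78017), Rational(72, 1231963)) = Mul(Rational(-2574734, 33), Rational(72, 1231963)) = Rational(-61793616, 13551593)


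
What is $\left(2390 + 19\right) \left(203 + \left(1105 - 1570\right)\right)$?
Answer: $-631158$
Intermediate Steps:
$\left(2390 + 19\right) \left(203 + \left(1105 - 1570\right)\right) = 2409 \left(203 - 465\right) = 2409 \left(-262\right) = -631158$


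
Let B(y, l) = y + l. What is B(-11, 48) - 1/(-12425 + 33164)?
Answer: 767342/20739 ≈ 37.000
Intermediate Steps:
B(y, l) = l + y
B(-11, 48) - 1/(-12425 + 33164) = (48 - 11) - 1/(-12425 + 33164) = 37 - 1/20739 = 767342/20739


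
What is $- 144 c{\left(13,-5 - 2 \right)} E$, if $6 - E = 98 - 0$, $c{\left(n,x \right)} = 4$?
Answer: $52992$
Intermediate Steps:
$E = -92$ ($E = 6 - \left(98 - 0\right) = 6 - \left(98 + 0\right) = 6 - 98 = -92$)
$- 144 c{\left(13,-5 - 2 \right)} E = \left(-144\right) 4 \left(-92\right) = \left(-576\right) \left(-92\right) = 52992$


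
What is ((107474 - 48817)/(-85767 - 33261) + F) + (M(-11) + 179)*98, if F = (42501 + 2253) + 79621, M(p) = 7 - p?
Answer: 17102003411/119028 ≈ 1.4368e+5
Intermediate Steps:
F = 124375 (F = 44754 + 79621 = 124375)
((107474 - 48817)/(-85767 - 33261) + F) + (M(-11) + 179)*98 = ((107474 - 48817)/(-85767 - 33261) + 124375) + ((7 - 1*(-11)) + 179)*98 = (58657/(-119028) + 124375) + ((7 + 11) + 179)*98 = (58657*(-1/119028) + 124375) + (18 + 179)*98 = (-58657/119028 + 124375) + 197*98 = 14804048843/119028 + 19306 = 17102003411/119028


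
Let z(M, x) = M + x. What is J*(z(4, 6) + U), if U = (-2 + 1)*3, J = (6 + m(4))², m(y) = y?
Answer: 700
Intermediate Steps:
J = 100 (J = (6 + 4)² = 10² = 100)
U = -3 (U = -1*3 = -3)
J*(z(4, 6) + U) = 100*((4 + 6) - 3) = 100*(10 - 3) = 100*7 = 700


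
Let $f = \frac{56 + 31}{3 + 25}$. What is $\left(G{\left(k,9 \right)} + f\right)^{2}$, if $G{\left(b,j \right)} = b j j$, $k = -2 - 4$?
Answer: $\frac{182817441}{784} \approx 2.3319 \cdot 10^{5}$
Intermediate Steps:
$k = -6$
$G{\left(b,j \right)} = b j^{2}$
$f = \frac{87}{28} \approx 3.1071$
$\left(G{\left(k,9 \right)} + f\right)^{2} = \left(- 6 \cdot 9^{2} + \frac{87}{28}\right)^{2} = \left(\left(-6\right) 81 + \frac{87}{28}\right)^{2} = \left(-486 + \frac{87}{28}\right)^{2} = \left(- \frac{13521}{28}\right)^{2} = \frac{182817441}{784}$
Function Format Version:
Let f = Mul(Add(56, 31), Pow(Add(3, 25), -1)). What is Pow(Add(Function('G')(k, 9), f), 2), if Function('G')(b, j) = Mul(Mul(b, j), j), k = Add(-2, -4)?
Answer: Rational(182817441, 784) ≈ 2.3319e+5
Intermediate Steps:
k = -6
Function('G')(b, j) = Mul(b, Pow(j, 2))
f = Rational(87, 28) (f = Mul(87, Pow(28, -1)) = Mul(87, Rational(1, 28)) = Rational(87, 28) ≈ 3.1071)
Pow(Add(Function('G')(k, 9), f), 2) = Pow(Add(Mul(-6, Pow(9, 2)), Rational(87, 28)), 2) = Pow(Add(Mul(-6, 81), Rational(87, 28)), 2) = Pow(Add(-486, Rational(87, 28)), 2) = Pow(Rational(-13521, 28), 2) = Rational(182817441, 784)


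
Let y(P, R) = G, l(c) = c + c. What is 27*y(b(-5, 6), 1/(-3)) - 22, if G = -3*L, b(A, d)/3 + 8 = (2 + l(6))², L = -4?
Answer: 302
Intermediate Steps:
l(c) = 2*c
b(A, d) = 564 (b(A, d) = -24 + 3*(2 + 2*6)² = -24 + 3*(2 + 12)² = -24 + 3*14² = -24 + 3*196 = -24 + 588 = 564)
G = 12 (G = -3*(-4) = 12)
y(P, R) = 12
27*y(b(-5, 6), 1/(-3)) - 22 = 27*12 - 22 = 324 - 22 = 302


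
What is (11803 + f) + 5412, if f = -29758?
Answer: -12543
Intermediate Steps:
(11803 + f) + 5412 = (11803 - 29758) + 5412 = -17955 + 5412 = -12543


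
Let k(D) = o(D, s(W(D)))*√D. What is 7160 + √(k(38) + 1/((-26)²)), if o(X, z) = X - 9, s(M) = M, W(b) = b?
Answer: 7160 + √(1 + 19604*√38)/26 ≈ 7173.4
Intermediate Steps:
o(X, z) = -9 + X
k(D) = √D*(-9 + D) (k(D) = (-9 + D)*√D = √D*(-9 + D))
7160 + √(k(38) + 1/((-26)²)) = 7160 + √(√38*(-9 + 38) + 1/((-26)²)) = 7160 + √(√38*29 + 1/676) = 7160 + √(29*√38 + 1/676) = 7160 + √(1/676 + 29*√38)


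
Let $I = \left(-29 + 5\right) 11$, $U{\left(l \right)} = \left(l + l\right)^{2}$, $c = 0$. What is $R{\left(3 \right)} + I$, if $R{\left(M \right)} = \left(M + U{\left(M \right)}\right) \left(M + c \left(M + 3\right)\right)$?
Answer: $-147$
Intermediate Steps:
$U{\left(l \right)} = 4 l^{2}$ ($U{\left(l \right)} = \left(2 l\right)^{2} = 4 l^{2}$)
$I = -264$ ($I = \left(-24\right) 11 = -264$)
$R{\left(M \right)} = M \left(M + 4 M^{2}\right)$ ($R{\left(M \right)} = \left(M + 4 M^{2}\right) \left(M + 0 \left(M + 3\right)\right) = \left(M + 4 M^{2}\right) \left(M + 0 \left(3 + M\right)\right) = \left(M + 4 M^{2}\right) \left(M + 0\right) = \left(M + 4 M^{2}\right) M = M \left(M + 4 M^{2}\right)$)
$R{\left(3 \right)} + I = 3^{2} \left(1 + 4 \cdot 3\right) - 264 = 9 \left(1 + 12\right) - 264 = 9 \cdot 13 - 264 = 117 - 264 = -147$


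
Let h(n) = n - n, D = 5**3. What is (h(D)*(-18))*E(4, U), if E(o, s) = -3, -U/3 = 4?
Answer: 0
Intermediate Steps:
U = -12 (U = -3*4 = -12)
D = 125
h(n) = 0
(h(D)*(-18))*E(4, U) = (0*(-18))*(-3) = 0*(-3) = 0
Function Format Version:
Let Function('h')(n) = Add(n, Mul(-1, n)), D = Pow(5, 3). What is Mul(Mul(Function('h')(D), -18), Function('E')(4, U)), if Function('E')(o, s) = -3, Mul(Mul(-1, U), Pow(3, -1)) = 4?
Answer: 0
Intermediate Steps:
U = -12 (U = Mul(-3, 4) = -12)
D = 125
Function('h')(n) = 0
Mul(Mul(Function('h')(D), -18), Function('E')(4, U)) = Mul(Mul(0, -18), -3) = Mul(0, -3) = 0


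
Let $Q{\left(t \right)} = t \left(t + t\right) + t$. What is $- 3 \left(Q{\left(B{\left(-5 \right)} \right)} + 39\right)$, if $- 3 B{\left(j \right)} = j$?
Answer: $- \frac{416}{3} \approx -138.67$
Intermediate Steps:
$B{\left(j \right)} = - \frac{j}{3}$
$Q{\left(t \right)} = t + 2 t^{2}$ ($Q{\left(t \right)} = t 2 t + t = 2 t^{2} + t = t + 2 t^{2}$)
$- 3 \left(Q{\left(B{\left(-5 \right)} \right)} + 39\right) = - 3 \left(\left(- \frac{1}{3}\right) \left(-5\right) \left(1 + 2 \left(\left(- \frac{1}{3}\right) \left(-5\right)\right)\right) + 39\right) = - 3 \left(\frac{5 \left(1 + 2 \cdot \frac{5}{3}\right)}{3} + 39\right) = - 3 \left(\frac{5 \left(1 + \frac{10}{3}\right)}{3} + 39\right) = - 3 \left(\frac{5}{3} \cdot \frac{13}{3} + 39\right) = - 3 \left(\frac{65}{9} + 39\right) = \left(-3\right) \frac{416}{9} = - \frac{416}{3}$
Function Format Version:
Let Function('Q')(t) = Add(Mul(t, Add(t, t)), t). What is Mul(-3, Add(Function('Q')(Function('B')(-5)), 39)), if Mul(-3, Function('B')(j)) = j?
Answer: Rational(-416, 3) ≈ -138.67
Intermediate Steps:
Function('B')(j) = Mul(Rational(-1, 3), j)
Function('Q')(t) = Add(t, Mul(2, Pow(t, 2))) (Function('Q')(t) = Add(Mul(t, Mul(2, t)), t) = Add(Mul(2, Pow(t, 2)), t) = Add(t, Mul(2, Pow(t, 2))))
Mul(-3, Add(Function('Q')(Function('B')(-5)), 39)) = Mul(-3, Add(Mul(Mul(Rational(-1, 3), -5), Add(1, Mul(2, Mul(Rational(-1, 3), -5)))), 39)) = Mul(-3, Add(Mul(Rational(5, 3), Add(1, Mul(2, Rational(5, 3)))), 39)) = Mul(-3, Add(Mul(Rational(5, 3), Add(1, Rational(10, 3))), 39)) = Mul(-3, Add(Mul(Rational(5, 3), Rational(13, 3)), 39)) = Mul(-3, Add(Rational(65, 9), 39)) = Mul(-3, Rational(416, 9)) = Rational(-416, 3)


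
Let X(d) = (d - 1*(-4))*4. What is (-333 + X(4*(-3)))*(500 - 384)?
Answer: -42340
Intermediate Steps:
X(d) = 16 + 4*d (X(d) = (d + 4)*4 = (4 + d)*4 = 16 + 4*d)
(-333 + X(4*(-3)))*(500 - 384) = (-333 + (16 + 4*(4*(-3))))*(500 - 384) = (-333 + (16 + 4*(-12)))*116 = (-333 + (16 - 48))*116 = (-333 - 32)*116 = -365*116 = -42340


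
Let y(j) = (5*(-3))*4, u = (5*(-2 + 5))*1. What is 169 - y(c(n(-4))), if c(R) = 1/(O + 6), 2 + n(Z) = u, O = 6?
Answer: 229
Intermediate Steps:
u = 15 (u = (5*3)*1 = 15*1 = 15)
n(Z) = 13 (n(Z) = -2 + 15 = 13)
c(R) = 1/12 (c(R) = 1/(6 + 6) = 1/12)
y(j) = -60 (y(j) = -15*4 = -60)
169 - y(c(n(-4))) = 169 - 1*(-60) = 169 + 60 = 229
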